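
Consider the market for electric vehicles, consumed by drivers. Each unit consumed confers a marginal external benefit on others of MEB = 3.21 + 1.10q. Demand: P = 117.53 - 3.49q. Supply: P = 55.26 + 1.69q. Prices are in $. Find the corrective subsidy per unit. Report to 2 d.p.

Social marginal benefit = demand + MEB = 120.74 - 2.39q.
Set SMB = MC: 120.74 - 2.39q = 55.26 + 1.69q → q* = 16.0490.
The Pigouvian subsidy equals MEB at q*: 3.21 + 1.10×16.0490 = 20.8639.

subsidy = $20.86 per unit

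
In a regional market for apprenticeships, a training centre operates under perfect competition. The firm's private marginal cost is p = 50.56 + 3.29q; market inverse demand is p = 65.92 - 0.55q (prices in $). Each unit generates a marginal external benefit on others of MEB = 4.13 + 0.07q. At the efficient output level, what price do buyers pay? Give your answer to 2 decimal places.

Social marginal cost = private MC − MEB = 46.43 + 3.22q.
Set SMC = demand: 46.43 + 3.22q = 65.92 - 0.55q → q* = 5.1698.
Consumer price on the demand curve at q*: 65.92 − 0.55×5.1698 = 63.0766.

P = $63.08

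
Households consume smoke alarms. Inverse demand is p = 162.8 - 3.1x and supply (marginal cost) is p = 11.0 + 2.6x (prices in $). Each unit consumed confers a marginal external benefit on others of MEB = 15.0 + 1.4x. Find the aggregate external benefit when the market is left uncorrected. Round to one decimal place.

$895.9

Market equilibrium (private): 11.0 + 2.6x = 162.8 - 3.1x → x_m = 26.6316.
Total external benefit = ∫₀^{x_m} (15.0 + 1.4x) dx = 15.0×26.6316 + ½×1.4×26.6316² = 895.9435.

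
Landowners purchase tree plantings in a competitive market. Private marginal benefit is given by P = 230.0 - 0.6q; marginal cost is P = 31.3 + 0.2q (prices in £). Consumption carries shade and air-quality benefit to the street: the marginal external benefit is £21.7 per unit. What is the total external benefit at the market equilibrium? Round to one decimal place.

Market equilibrium (private): 31.3 + 0.2q = 230.0 - 0.6q → q_m = 248.3750.
Total external benefit = MEB × q_m = 21.7 × 248.3750 = 5389.7375.

£5389.7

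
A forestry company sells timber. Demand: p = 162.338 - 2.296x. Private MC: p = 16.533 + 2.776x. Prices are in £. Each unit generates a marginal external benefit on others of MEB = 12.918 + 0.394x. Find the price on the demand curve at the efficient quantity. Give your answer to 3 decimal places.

P = £84.435

Social marginal cost = private MC − MEB = 3.615 + 2.382x.
Set SMC = demand: 3.615 + 2.382x = 162.338 - 2.296x → x* = 33.9297.
Consumer price on the demand curve at x*: 162.338 − 2.296×33.9297 = 84.4354.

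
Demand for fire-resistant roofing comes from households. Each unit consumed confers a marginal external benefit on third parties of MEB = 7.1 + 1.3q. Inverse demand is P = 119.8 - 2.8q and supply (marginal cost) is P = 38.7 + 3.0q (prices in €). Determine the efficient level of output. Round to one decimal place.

q* = 19.6

Social marginal benefit = demand + MEB = 126.9 - 1.5q.
Set SMB = MC: 126.9 - 1.5q = 38.7 + 3.0q → q* = 19.6000.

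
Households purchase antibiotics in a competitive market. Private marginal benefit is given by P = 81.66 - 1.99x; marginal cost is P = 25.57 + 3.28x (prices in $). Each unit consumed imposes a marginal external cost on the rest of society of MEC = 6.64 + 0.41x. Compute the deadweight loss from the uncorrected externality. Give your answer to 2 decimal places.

Market equilibrium (private): 25.57 + 3.28x = 81.66 - 1.99x → x_m = 10.6433.
Social marginal benefit = demand − MEC = 75.02 - 2.40x.
Set SMB = MC: 75.02 - 2.40x = 25.57 + 3.28x → x* = 8.7060.
The welfare-loss triangle has base |x_m − x*| and height MEC(x_m) (the vertical gap between SMB and MC is zero at x* and MEC at x_m).
DWL = ½ × 1.9373 × 11.0037 = 10.6587.

DWL = $10.66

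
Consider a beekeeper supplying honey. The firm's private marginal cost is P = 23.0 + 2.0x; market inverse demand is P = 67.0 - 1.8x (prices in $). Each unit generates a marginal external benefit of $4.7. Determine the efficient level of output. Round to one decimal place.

Social marginal cost = private MC − MEB = 18.3 + 2.0x.
Set SMC = demand: 18.3 + 2.0x = 67.0 - 1.8x → x* = 12.8158.

x* = 12.8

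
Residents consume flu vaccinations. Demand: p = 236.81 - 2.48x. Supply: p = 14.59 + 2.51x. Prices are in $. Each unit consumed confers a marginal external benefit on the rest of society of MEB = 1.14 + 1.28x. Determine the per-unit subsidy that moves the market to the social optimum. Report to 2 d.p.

Social marginal benefit = demand + MEB = 237.95 - 1.20x.
Set SMB = MC: 237.95 - 1.20x = 14.59 + 2.51x → x* = 60.2049.
The Pigouvian subsidy equals MEB at x*: 1.14 + 1.28×60.2049 = 78.2023.

subsidy = $78.20 per unit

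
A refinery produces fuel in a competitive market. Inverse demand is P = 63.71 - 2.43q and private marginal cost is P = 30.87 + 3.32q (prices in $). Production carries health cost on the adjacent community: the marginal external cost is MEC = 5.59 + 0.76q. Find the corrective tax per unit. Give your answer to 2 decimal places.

tax = $8.77 per unit

Social marginal cost = private MC + MEC = 36.46 + 4.08q.
Set SMC = demand: 36.46 + 4.08q = 63.71 - 2.43q → q* = 4.1859.
The Pigouvian tax equals MEC at q*: 5.59 + 0.76×4.1859 = 8.7713.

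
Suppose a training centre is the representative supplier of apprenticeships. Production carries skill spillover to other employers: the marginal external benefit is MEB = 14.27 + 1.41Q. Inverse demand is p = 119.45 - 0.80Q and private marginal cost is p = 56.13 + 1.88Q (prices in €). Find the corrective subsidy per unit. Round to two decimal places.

Social marginal cost = private MC − MEB = 41.86 + 0.47Q.
Set SMC = demand: 41.86 + 0.47Q = 119.45 - 0.80Q → Q* = 61.0945.
The Pigouvian subsidy equals MEB at Q*: 14.27 + 1.41×61.0945 = 100.4132.

subsidy = €100.41 per unit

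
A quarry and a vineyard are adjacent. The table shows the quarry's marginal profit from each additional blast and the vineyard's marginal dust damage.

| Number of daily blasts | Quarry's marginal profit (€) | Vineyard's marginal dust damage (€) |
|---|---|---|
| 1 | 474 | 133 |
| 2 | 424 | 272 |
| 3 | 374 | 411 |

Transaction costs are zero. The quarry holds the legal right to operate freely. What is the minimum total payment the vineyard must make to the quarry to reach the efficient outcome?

€374

Left alone the quarry would choose level 3 (marginal profit stays positive).
Efficient level: k* = 2 (marginal profit ≥ marginal dust damage through 2).
The vineyard must at least cover the quarry's forgone profit from cutting 3→2: 374 = 374.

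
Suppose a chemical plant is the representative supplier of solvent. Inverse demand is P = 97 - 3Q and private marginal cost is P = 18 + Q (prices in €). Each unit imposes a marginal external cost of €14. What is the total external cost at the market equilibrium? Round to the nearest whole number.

Market equilibrium (private): 18 + Q = 97 - 3Q → Q_m = 19.7500.
Total external cost = MEC × Q_m = 14 × 19.7500 = 276.5000.

€277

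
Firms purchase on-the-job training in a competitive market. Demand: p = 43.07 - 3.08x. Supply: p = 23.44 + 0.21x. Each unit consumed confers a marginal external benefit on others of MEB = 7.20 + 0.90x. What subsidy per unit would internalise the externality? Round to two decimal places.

subsidy = 17.30 per unit

Social marginal benefit = demand + MEB = 50.27 - 2.18x.
Set SMB = MC: 50.27 - 2.18x = 23.44 + 0.21x → x* = 11.2259.
The Pigouvian subsidy equals MEB at x*: 7.20 + 0.90×11.2259 = 17.3033.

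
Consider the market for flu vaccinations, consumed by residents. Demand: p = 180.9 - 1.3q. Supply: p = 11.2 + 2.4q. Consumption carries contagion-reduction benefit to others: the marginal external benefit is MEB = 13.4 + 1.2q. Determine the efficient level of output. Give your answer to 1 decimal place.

q* = 73.2

Social marginal benefit = demand + MEB = 194.3 - 0.1q.
Set SMB = MC: 194.3 - 0.1q = 11.2 + 2.4q → q* = 73.2400.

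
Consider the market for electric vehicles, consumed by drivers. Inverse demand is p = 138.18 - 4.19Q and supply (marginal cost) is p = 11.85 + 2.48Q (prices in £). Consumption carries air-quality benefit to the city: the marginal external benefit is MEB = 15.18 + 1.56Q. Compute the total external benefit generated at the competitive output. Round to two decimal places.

£567.31

Market equilibrium (private): 11.85 + 2.48Q = 138.18 - 4.19Q → Q_m = 18.9400.
Total external benefit = ∫₀^{Q_m} (15.18 + 1.56Q) dQ = 15.18×18.9400 + ½×1.56×18.9400² = 567.3136.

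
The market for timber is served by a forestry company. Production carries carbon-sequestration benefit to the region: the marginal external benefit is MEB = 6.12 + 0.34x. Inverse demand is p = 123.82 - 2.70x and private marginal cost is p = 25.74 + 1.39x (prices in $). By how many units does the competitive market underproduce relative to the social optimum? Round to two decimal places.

Market equilibrium (private): 25.74 + 1.39x = 123.82 - 2.70x → x_m = 23.9804.
Social marginal cost = private MC − MEB = 19.62 + 1.05x.
Set SMC = demand: 19.62 + 1.05x = 123.82 - 2.70x → x* = 27.7867.
Gap = |23.9804 − 27.7867| = 3.8063.

3.81 units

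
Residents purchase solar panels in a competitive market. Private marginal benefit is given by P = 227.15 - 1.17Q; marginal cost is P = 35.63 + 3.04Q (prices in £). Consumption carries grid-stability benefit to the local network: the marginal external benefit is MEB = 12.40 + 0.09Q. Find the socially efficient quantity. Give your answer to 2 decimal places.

Social marginal benefit = demand + MEB = 239.55 - 1.08Q.
Set SMB = MC: 239.55 - 1.08Q = 35.63 + 3.04Q → Q* = 49.4951.

Q* = 49.50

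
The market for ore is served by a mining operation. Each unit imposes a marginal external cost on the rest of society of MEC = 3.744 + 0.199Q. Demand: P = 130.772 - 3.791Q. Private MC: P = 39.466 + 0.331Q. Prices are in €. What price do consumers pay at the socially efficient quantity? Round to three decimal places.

P = €53.950

Social marginal cost = private MC + MEC = 43.210 + 0.530Q.
Set SMC = demand: 43.210 + 0.530Q = 130.772 - 3.791Q → Q* = 20.2643.
Consumer price on the demand curve at Q*: 130.772 − 3.791×20.2643 = 53.9500.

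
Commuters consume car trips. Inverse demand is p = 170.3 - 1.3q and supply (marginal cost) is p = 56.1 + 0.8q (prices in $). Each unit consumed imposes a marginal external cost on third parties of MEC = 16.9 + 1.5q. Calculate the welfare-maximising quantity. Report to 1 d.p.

q* = 27.0

Social marginal benefit = demand − MEC = 153.4 - 2.8q.
Set SMB = MC: 153.4 - 2.8q = 56.1 + 0.8q → q* = 27.0278.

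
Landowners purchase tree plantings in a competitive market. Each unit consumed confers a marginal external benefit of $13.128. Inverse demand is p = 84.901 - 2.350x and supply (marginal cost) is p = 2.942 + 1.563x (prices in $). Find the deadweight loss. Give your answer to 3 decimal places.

DWL = $22.022

Market equilibrium (private): 2.942 + 1.563x = 84.901 - 2.350x → x_m = 20.9453.
Social marginal benefit = demand + MEB = 98.029 - 2.350x.
Set SMB = MC: 98.029 - 2.350x = 2.942 + 1.563x → x* = 24.3003.
Between x* and x_m the wedge SMB − MC runs linearly from 0 to MEB(x_m), so the loss is a triangle.
DWL = ½ × 3.3550 × 13.1280 = 22.0222.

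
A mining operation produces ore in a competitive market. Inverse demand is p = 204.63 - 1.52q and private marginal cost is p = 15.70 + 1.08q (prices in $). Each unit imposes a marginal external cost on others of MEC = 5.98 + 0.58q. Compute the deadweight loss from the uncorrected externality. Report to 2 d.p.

Market equilibrium (private): 15.70 + 1.08q = 204.63 - 1.52q → q_m = 72.6654.
Social marginal cost = private MC + MEC = 21.68 + 1.66q.
Set SMC = demand: 21.68 + 1.66q = 204.63 - 1.52q → q* = 57.5314.
The loss is the area between SMC and demand from q* to q_m; with linear curves that's a triangle of height MEC(q_m).
DWL = ½ × 15.1340 × 48.1259 = 364.1687.

DWL = $364.17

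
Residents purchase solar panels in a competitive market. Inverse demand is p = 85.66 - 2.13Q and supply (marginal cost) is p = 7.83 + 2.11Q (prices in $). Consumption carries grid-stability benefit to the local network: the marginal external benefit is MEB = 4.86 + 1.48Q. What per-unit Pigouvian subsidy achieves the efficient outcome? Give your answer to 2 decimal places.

subsidy = $49.20 per unit

Social marginal benefit = demand + MEB = 90.52 - 0.65Q.
Set SMB = MC: 90.52 - 0.65Q = 7.83 + 2.11Q → Q* = 29.9601.
The Pigouvian subsidy equals MEB at Q*: 4.86 + 1.48×29.9601 = 49.2009.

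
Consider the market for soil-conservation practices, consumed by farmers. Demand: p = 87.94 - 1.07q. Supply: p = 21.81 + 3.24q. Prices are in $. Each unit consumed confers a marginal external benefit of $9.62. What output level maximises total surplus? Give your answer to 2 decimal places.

Social marginal benefit = demand + MEB = 97.56 - 1.07q.
Set SMB = MC: 97.56 - 1.07q = 21.81 + 3.24q → q* = 17.5754.

q* = 17.58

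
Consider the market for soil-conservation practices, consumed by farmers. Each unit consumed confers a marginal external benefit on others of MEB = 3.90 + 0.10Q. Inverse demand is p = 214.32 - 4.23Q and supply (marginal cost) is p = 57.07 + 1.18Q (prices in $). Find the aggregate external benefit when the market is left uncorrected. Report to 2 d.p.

Market equilibrium (private): 57.07 + 1.18Q = 214.32 - 4.23Q → Q_m = 29.0665.
Total external benefit = ∫₀^{Q_m} (3.90 + 0.10Q) dQ = 3.90×29.0665 + ½×0.10×29.0665² = 155.6024.

$155.60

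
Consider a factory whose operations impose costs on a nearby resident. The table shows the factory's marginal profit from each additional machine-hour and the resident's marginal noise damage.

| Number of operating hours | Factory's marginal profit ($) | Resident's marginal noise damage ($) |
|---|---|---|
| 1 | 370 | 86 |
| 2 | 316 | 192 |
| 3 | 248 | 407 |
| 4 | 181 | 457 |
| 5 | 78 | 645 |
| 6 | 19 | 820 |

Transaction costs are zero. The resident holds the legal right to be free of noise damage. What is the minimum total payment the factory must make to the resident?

$278

Efficient level: marginal profit ≥ marginal noise damage through level 2, so k* = 2.
With the resident holding the right, the factory must at least compensate total damage at k*: 86 + 192 = 278.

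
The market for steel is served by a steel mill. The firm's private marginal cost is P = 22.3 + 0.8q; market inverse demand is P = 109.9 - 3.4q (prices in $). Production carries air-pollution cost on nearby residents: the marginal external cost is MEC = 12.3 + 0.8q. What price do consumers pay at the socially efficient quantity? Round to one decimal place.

Social marginal cost = private MC + MEC = 34.6 + 1.6q.
Set SMC = demand: 34.6 + 1.6q = 109.9 - 3.4q → q* = 15.0600.
Consumer price on the demand curve at q*: 109.9 − 3.4×15.0600 = 58.6960.

P = $58.7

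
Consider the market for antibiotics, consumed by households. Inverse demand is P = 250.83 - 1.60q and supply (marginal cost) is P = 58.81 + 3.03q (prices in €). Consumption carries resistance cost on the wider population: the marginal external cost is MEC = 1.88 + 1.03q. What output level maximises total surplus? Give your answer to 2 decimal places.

Social marginal benefit = demand − MEC = 248.95 - 2.63q.
Set SMB = MC: 248.95 - 2.63q = 58.81 + 3.03q → q* = 33.5936.

q* = 33.59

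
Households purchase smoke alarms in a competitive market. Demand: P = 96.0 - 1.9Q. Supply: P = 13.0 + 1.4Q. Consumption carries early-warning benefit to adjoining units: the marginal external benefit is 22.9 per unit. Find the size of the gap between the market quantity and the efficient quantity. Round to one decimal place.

Market equilibrium (private): 13.0 + 1.4Q = 96.0 - 1.9Q → Q_m = 25.1515.
Social marginal benefit = demand + MEB = 118.9 - 1.9Q.
Set SMB = MC: 118.9 - 1.9Q = 13.0 + 1.4Q → Q* = 32.0909.
Gap = |25.1515 − 32.0909| = 6.9394.

6.9 units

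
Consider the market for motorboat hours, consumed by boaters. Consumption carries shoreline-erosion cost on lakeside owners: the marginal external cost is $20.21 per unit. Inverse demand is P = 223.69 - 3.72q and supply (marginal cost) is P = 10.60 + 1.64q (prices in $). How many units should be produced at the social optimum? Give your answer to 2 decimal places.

q* = 35.99

Social marginal benefit = demand − MEC = 203.48 - 3.72q.
Set SMB = MC: 203.48 - 3.72q = 10.60 + 1.64q → q* = 35.9851.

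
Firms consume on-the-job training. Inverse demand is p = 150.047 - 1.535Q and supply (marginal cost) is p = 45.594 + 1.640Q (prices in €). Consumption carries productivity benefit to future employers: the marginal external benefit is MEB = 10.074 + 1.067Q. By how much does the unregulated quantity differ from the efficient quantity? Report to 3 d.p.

21.431 units

Market equilibrium (private): 45.594 + 1.640Q = 150.047 - 1.535Q → Q_m = 32.8986.
Social marginal benefit = demand + MEB = 160.121 - 0.468Q.
Set SMB = MC: 160.121 - 0.468Q = 45.594 + 1.640Q → Q* = 54.3297.
Gap = |32.8986 − 54.3297| = 21.4311.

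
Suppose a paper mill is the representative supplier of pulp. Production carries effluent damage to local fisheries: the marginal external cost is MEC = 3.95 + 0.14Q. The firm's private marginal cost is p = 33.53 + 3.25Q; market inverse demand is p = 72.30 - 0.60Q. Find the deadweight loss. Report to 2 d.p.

DWL = 3.60

Market equilibrium (private): 33.53 + 3.25Q = 72.30 - 0.60Q → Q_m = 10.0701.
Social marginal cost = private MC + MEC = 37.48 + 3.39Q.
Set SMC = demand: 37.48 + 3.39Q = 72.30 - 0.60Q → Q* = 8.7268.
Between Q* and Q_m the wedge SMC − demand runs linearly from 0 to MEC(Q_m), so the loss is a triangle.
DWL = ½ × 1.3433 × 5.3598 = 3.5999.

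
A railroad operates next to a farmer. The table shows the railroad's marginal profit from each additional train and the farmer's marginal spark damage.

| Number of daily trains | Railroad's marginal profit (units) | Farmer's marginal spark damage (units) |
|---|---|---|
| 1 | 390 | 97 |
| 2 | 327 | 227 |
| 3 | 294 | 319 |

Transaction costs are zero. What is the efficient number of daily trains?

Bargaining reaches the level where marginal profit last exceeds marginal spark damage.
That holds through level 2 (327 ≥ 227) but not at 3 (294 < 319).

2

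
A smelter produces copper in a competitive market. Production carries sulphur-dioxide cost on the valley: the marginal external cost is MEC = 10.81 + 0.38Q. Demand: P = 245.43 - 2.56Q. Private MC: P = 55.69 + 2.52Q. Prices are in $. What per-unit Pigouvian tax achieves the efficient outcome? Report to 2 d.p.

Social marginal cost = private MC + MEC = 66.50 + 2.90Q.
Set SMC = demand: 66.50 + 2.90Q = 245.43 - 2.56Q → Q* = 32.7711.
The Pigouvian tax equals MEC at Q*: 10.81 + 0.38×32.7711 = 23.2630.

tax = $23.26 per unit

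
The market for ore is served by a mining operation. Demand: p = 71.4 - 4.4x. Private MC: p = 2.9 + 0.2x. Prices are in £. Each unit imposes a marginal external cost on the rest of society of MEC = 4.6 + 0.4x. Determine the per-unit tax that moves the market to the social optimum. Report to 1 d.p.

Social marginal cost = private MC + MEC = 7.5 + 0.6x.
Set SMC = demand: 7.5 + 0.6x = 71.4 - 4.4x → x* = 12.7800.
The Pigouvian tax equals MEC at x*: 4.6 + 0.4×12.7800 = 9.7120.

tax = £9.7 per unit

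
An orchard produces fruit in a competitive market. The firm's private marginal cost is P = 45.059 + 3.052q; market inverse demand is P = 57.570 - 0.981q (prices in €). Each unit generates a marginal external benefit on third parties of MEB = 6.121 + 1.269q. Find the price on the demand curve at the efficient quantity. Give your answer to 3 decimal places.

Social marginal cost = private MC − MEB = 38.938 + 1.783q.
Set SMC = demand: 38.938 + 1.783q = 57.570 - 0.981q → q* = 6.7410.
Consumer price on the demand curve at q*: 57.570 − 0.981×6.7410 = 50.9571.

P = €50.957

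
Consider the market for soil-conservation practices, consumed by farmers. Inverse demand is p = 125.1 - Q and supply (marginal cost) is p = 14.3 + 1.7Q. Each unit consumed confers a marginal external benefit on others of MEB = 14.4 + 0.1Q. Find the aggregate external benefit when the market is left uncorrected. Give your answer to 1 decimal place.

675.1

Market equilibrium (private): 14.3 + 1.7Q = 125.1 - Q → Q_m = 41.0370.
Total external benefit = ∫₀^{Q_m} (14.4 + 0.1Q) dQ = 14.4×41.0370 + ½×0.1×41.0370² = 675.1346.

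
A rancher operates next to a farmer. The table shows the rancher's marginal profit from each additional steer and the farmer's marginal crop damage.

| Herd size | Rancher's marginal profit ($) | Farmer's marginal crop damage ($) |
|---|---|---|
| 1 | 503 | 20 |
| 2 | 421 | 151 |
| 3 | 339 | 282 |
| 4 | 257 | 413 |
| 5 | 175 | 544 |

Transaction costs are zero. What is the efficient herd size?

3

Bargaining reaches the level where marginal profit last exceeds marginal crop damage.
That holds through level 3 (339 ≥ 282) but not at 4 (257 < 413).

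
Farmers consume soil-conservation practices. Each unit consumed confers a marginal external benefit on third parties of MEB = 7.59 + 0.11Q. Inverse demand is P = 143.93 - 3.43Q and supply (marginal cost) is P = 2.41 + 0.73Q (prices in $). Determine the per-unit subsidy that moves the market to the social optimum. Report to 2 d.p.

Social marginal benefit = demand + MEB = 151.52 - 3.32Q.
Set SMB = MC: 151.52 - 3.32Q = 2.41 + 0.73Q → Q* = 36.8173.
The Pigouvian subsidy equals MEB at Q*: 7.59 + 0.11×36.8173 = 11.6399.

subsidy = $11.64 per unit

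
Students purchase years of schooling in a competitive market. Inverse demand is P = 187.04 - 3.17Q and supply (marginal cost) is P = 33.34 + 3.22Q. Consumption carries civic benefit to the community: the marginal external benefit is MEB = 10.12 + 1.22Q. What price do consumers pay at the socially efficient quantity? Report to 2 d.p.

P = 86.59

Social marginal benefit = demand + MEB = 197.16 - 1.95Q.
Set SMB = MC: 197.16 - 1.95Q = 33.34 + 3.22Q → Q* = 31.6867.
Consumer price on the demand curve at Q*: 187.04 − 3.17×31.6867 = 86.5932.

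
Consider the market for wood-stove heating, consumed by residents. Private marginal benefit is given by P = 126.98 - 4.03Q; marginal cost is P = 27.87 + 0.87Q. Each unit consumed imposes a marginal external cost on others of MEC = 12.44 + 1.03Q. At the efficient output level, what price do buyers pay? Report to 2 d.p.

Social marginal benefit = demand − MEC = 114.54 - 5.06Q.
Set SMB = MC: 114.54 - 5.06Q = 27.87 + 0.87Q → Q* = 14.6155.
Consumer price on the demand curve at Q*: 126.98 − 4.03×14.6155 = 68.0795.

P = 68.08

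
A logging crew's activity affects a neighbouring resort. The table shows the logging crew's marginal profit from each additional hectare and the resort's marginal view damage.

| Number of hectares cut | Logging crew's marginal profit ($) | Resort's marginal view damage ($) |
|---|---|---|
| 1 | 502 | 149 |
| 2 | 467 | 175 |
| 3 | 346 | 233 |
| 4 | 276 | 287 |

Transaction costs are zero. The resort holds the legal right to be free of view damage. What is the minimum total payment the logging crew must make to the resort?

Efficient level: marginal profit ≥ marginal view damage through level 3, so k* = 3.
With the resort holding the right, the logging crew must at least compensate total damage at k*: 149 + 175 + 233 = 557.

$557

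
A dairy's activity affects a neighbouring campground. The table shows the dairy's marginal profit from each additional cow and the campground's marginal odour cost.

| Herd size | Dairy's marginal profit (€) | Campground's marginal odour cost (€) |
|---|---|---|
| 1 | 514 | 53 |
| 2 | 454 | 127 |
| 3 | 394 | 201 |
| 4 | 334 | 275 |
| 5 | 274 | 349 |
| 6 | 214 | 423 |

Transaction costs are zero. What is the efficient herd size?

4

Bargaining reaches the level where marginal profit last exceeds marginal odour cost.
That holds through level 4 (334 ≥ 275) but not at 5 (274 < 349).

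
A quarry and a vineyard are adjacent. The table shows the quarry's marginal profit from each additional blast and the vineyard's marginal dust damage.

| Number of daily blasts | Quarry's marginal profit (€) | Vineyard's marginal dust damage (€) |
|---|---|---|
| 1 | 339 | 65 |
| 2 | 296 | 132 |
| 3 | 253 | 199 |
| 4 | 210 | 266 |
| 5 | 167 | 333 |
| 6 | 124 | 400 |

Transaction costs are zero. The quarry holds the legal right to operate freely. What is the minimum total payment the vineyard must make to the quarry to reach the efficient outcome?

Left alone the quarry would choose level 6 (marginal profit stays positive).
Efficient level: k* = 3 (marginal profit ≥ marginal dust damage through 3).
The vineyard must at least cover the quarry's forgone profit from cutting 6→3: 210 + 167 + 124 = 501.

€501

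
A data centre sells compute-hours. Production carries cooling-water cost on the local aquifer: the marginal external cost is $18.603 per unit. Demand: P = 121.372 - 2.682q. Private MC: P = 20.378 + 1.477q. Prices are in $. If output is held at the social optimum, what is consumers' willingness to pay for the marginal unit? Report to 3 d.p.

Social marginal cost = private MC + MEC = 38.981 + 1.477q.
Set SMC = demand: 38.981 + 1.477q = 121.372 - 2.682q → q* = 19.8103.
Consumer price on the demand curve at q*: 121.372 − 2.682×19.8103 = 68.2408.

P = $68.241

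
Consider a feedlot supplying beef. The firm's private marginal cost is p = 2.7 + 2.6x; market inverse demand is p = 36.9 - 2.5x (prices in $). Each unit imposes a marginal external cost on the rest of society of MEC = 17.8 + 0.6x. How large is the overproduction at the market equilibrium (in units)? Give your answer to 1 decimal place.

Market equilibrium (private): 2.7 + 2.6x = 36.9 - 2.5x → x_m = 6.7059.
Social marginal cost = private MC + MEC = 20.5 + 3.2x.
Set SMC = demand: 20.5 + 3.2x = 36.9 - 2.5x → x* = 2.8772.
Gap = |6.7059 − 2.8772| = 3.8287.

3.8 units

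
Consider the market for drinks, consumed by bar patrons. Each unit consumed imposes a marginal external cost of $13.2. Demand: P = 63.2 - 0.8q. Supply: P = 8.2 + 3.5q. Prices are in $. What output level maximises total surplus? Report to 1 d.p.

Social marginal benefit = demand − MEC = 50.0 - 0.8q.
Set SMB = MC: 50.0 - 0.8q = 8.2 + 3.5q → q* = 9.7209.

q* = 9.7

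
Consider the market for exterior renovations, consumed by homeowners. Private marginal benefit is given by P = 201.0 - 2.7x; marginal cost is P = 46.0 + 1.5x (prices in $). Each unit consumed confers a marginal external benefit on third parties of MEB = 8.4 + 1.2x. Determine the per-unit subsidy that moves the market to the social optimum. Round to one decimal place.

subsidy = $73.8 per unit

Social marginal benefit = demand + MEB = 209.4 - 1.5x.
Set SMB = MC: 209.4 - 1.5x = 46.0 + 1.5x → x* = 54.4667.
The Pigouvian subsidy equals MEB at x*: 8.4 + 1.2×54.4667 = 73.7600.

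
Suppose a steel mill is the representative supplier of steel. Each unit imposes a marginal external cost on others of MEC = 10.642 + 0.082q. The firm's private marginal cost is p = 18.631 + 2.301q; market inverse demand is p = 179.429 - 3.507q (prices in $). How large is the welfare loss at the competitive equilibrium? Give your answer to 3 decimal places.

DWL = $14.153

Market equilibrium (private): 18.631 + 2.301q = 179.429 - 3.507q → q_m = 27.6856.
Social marginal cost = private MC + MEC = 29.273 + 2.383q.
Set SMC = demand: 29.273 + 2.383q = 179.429 - 3.507q → q* = 25.4934.
Between q* and q_m the wedge SMC − demand runs linearly from 0 to MEC(q_m), so the loss is a triangle.
DWL = ½ × 2.1922 × 12.9122 = 14.1531.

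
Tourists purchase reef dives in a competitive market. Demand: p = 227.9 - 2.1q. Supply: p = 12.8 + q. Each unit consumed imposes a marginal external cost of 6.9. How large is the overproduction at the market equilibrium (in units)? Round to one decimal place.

Market equilibrium (private): 12.8 + q = 227.9 - 2.1q → q_m = 69.3871.
Social marginal benefit = demand − MEC = 221.0 - 2.1q.
Set SMB = MC: 221.0 - 2.1q = 12.8 + q → q* = 67.1613.
Gap = |69.3871 − 67.1613| = 2.2258.

2.2 units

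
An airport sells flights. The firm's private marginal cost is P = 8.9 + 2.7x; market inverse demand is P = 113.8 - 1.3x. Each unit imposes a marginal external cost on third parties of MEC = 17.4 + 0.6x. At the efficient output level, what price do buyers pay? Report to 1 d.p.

P = 89.1

Social marginal cost = private MC + MEC = 26.3 + 3.3x.
Set SMC = demand: 26.3 + 3.3x = 113.8 - 1.3x → x* = 19.0217.
Consumer price on the demand curve at x*: 113.8 − 1.3×19.0217 = 89.0718.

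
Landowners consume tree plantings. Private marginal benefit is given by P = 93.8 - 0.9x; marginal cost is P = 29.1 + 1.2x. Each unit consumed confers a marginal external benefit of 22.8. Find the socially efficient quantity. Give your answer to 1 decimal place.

Social marginal benefit = demand + MEB = 116.6 - 0.9x.
Set SMB = MC: 116.6 - 0.9x = 29.1 + 1.2x → x* = 41.6667.

x* = 41.7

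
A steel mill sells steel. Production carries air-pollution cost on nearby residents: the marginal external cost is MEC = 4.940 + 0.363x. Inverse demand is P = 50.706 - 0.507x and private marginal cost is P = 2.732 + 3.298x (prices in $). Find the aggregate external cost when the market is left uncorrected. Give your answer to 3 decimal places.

Market equilibrium (private): 2.732 + 3.298x = 50.706 - 0.507x → x_m = 12.6081.
Total external cost = ∫₀^{x_m} (4.940 + 0.363x) dx = 4.940×12.6081 + ½×0.363×12.6081² = 91.1360.

$91.136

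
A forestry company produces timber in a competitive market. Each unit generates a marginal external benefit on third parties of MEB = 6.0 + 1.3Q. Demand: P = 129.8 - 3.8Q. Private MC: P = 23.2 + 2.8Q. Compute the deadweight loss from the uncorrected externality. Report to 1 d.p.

Market equilibrium (private): 23.2 + 2.8Q = 129.8 - 3.8Q → Q_m = 16.1515.
Social marginal cost = private MC − MEB = 17.2 + 1.5Q.
Set SMC = demand: 17.2 + 1.5Q = 129.8 - 3.8Q → Q* = 21.2453.
The loss is the area between SMC and demand from Q* to Q_m; with linear curves that's a triangle of height MEB(Q_m).
DWL = ½ × 5.0938 × 26.9970 = 68.7587.

DWL = 68.8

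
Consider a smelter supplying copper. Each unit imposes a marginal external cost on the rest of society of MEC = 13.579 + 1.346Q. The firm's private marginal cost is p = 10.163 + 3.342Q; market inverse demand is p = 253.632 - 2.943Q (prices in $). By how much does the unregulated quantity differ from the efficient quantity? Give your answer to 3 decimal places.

Market equilibrium (private): 10.163 + 3.342Q = 253.632 - 2.943Q → Q_m = 38.7381.
Social marginal cost = private MC + MEC = 23.742 + 4.688Q.
Set SMC = demand: 23.742 + 4.688Q = 253.632 - 2.943Q → Q* = 30.1258.
Gap = |38.7381 − 30.1258| = 8.6123.

8.612 units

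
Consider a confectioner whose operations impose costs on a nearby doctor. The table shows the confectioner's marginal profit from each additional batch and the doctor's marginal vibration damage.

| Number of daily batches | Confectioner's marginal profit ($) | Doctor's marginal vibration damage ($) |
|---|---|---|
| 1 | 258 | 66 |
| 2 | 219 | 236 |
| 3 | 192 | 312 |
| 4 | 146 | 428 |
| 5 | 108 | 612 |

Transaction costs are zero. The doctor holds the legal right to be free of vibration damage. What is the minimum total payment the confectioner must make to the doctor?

Efficient level: marginal profit ≥ marginal vibration damage through level 1, so k* = 1.
With the doctor holding the right, the confectioner must at least compensate total damage at k*: 66 = 66.

$66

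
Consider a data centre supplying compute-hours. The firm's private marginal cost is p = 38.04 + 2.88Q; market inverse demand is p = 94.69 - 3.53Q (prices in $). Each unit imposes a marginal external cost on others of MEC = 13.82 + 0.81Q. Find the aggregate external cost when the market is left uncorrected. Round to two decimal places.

Market equilibrium (private): 38.04 + 2.88Q = 94.69 - 3.53Q → Q_m = 8.8378.
Total external cost = ∫₀^{Q_m} (13.82 + 0.81Q) dQ = 13.82×8.8378 + ½×0.81×8.8378² = 153.7716.

$153.77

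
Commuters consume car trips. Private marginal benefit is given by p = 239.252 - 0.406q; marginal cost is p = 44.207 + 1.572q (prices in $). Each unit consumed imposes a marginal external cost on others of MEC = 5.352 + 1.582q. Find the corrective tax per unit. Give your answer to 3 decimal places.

tax = $89.648 per unit

Social marginal benefit = demand − MEC = 233.900 - 1.988q.
Set SMB = MC: 233.900 - 1.988q = 44.207 + 1.572q → q* = 53.2846.
The Pigouvian tax equals MEC at q*: 5.352 + 1.582×53.2846 = 89.6482.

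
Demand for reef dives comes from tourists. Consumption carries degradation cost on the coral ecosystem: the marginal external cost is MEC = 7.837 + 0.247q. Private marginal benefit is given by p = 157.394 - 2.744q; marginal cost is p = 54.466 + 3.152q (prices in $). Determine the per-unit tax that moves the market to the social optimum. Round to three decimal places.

Social marginal benefit = demand − MEC = 149.557 - 2.991q.
Set SMB = MC: 149.557 - 2.991q = 54.466 + 3.152q → q* = 15.4796.
The Pigouvian tax equals MEC at q*: 7.837 + 0.247×15.4796 = 11.6605.

tax = $11.660 per unit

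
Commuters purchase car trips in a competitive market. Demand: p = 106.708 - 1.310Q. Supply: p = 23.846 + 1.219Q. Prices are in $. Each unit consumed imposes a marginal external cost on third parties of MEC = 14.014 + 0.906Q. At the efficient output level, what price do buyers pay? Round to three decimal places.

Social marginal benefit = demand − MEC = 92.694 - 2.216Q.
Set SMB = MC: 92.694 - 2.216Q = 23.846 + 1.219Q → Q* = 20.0431.
Consumer price on the demand curve at Q*: 106.708 − 1.310×20.0431 = 80.4515.

P = $80.452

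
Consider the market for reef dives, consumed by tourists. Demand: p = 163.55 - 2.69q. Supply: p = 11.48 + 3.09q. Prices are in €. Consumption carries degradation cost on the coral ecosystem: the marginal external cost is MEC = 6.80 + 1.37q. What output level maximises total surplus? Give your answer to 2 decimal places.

q* = 20.32

Social marginal benefit = demand − MEC = 156.75 - 4.06q.
Set SMB = MC: 156.75 - 4.06q = 11.48 + 3.09q → q* = 20.3175.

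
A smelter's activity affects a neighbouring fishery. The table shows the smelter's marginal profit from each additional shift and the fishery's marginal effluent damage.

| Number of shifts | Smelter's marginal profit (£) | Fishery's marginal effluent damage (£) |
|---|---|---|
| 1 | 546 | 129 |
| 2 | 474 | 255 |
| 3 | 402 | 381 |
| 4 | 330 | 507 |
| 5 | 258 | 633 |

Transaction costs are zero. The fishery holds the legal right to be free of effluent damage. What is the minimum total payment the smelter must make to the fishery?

£765

Efficient level: marginal profit ≥ marginal effluent damage through level 3, so k* = 3.
With the fishery holding the right, the smelter must at least compensate total damage at k*: 129 + 255 + 381 = 765.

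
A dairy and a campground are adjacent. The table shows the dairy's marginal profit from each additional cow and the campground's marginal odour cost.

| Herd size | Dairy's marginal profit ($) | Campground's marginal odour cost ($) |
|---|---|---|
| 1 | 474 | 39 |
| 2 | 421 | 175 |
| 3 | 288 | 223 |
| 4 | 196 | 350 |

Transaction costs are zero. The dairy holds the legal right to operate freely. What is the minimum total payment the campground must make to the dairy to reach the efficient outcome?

$196

Left alone the dairy would choose level 4 (marginal profit stays positive).
Efficient level: k* = 3 (marginal profit ≥ marginal odour cost through 3).
The campground must at least cover the dairy's forgone profit from cutting 4→3: 196 = 196.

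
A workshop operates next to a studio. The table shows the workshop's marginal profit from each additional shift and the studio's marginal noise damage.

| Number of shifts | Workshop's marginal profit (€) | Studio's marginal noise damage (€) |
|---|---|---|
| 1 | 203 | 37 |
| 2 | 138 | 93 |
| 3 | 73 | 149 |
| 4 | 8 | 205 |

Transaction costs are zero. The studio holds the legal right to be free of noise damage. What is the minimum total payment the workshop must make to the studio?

€130

Efficient level: marginal profit ≥ marginal noise damage through level 2, so k* = 2.
With the studio holding the right, the workshop must at least compensate total damage at k*: 37 + 93 = 130.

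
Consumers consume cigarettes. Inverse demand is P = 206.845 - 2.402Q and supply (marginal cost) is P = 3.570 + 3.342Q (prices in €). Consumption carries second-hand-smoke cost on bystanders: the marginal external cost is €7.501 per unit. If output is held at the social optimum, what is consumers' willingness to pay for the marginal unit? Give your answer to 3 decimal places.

P = €124.977

Social marginal benefit = demand − MEC = 199.344 - 2.402Q.
Set SMB = MC: 199.344 - 2.402Q = 3.570 + 3.342Q → Q* = 34.0832.
Consumer price on the demand curve at Q*: 206.845 − 2.402×34.0832 = 124.9772.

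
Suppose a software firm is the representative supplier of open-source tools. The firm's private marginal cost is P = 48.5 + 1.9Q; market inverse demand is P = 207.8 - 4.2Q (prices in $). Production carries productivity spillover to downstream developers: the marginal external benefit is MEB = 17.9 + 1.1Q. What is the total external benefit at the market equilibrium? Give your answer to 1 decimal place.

$842.5

Market equilibrium (private): 48.5 + 1.9Q = 207.8 - 4.2Q → Q_m = 26.1148.
Total external benefit = ∫₀^{Q_m} (17.9 + 1.1Q) dQ = 17.9×26.1148 + ½×1.1×26.1148² = 842.5454.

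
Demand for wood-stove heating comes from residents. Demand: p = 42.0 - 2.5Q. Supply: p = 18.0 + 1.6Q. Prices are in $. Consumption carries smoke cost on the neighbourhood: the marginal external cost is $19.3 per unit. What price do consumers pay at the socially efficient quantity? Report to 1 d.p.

P = $39.1

Social marginal benefit = demand − MEC = 22.7 - 2.5Q.
Set SMB = MC: 22.7 - 2.5Q = 18.0 + 1.6Q → Q* = 1.1463.
Consumer price on the demand curve at Q*: 42.0 − 2.5×1.1463 = 39.1343.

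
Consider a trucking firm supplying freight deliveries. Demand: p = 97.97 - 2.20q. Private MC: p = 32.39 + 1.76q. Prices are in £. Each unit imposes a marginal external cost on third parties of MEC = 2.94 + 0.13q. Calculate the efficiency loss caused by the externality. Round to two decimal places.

DWL = £3.17

Market equilibrium (private): 32.39 + 1.76q = 97.97 - 2.20q → q_m = 16.5606.
Social marginal cost = private MC + MEC = 35.33 + 1.89q.
Set SMC = demand: 35.33 + 1.89q = 97.97 - 2.20q → q* = 15.3154.
The loss is the area between SMC and demand from q* to q_m; with linear curves that's a triangle of height MEC(q_m).
DWL = ½ × 1.2452 × 5.0929 = 3.1708.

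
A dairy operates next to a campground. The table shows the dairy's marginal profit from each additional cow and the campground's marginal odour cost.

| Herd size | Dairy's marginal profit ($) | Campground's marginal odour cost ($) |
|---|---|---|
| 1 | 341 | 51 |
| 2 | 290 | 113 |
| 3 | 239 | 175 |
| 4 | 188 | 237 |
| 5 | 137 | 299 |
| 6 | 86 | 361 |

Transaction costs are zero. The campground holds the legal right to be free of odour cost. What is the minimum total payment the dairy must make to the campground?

$339

Efficient level: marginal profit ≥ marginal odour cost through level 3, so k* = 3.
With the campground holding the right, the dairy must at least compensate total damage at k*: 51 + 113 + 175 = 339.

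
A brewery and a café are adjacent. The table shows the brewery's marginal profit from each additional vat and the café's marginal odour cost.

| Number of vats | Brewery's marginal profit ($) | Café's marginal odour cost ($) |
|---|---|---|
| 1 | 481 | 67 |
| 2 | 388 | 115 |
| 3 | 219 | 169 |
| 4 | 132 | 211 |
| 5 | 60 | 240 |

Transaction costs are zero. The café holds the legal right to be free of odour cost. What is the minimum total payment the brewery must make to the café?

Efficient level: marginal profit ≥ marginal odour cost through level 3, so k* = 3.
With the café holding the right, the brewery must at least compensate total damage at k*: 67 + 115 + 169 = 351.

$351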